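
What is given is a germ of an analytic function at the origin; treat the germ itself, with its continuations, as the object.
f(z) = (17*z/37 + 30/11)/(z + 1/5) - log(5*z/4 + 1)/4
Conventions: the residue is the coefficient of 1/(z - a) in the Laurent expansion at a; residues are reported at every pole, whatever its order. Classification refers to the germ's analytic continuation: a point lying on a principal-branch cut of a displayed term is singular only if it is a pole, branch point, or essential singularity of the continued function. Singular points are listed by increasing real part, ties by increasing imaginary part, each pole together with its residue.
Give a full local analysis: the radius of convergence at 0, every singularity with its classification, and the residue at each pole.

Radius of convergence at 0: 1/5.
At -4/5: a logarithmic branch point.
At -1/5: a pole of order 1; residue 5363/2035.

Denominator factor (z + 1/5): pole of order 1 at -1/5, modulus 1/5.
Branch term (-1/4)*log(1 - z/(-4/5)): its argument vanishes at z = -4/5, a logarithmic branch point, modulus 4/5.
The radius of convergence is the smallest modulus among the singular points: 1/5.
The branch term is analytic at -1/5 and contributes nothing to the residue; only the rational part matters.
At the order-1 pole -1/5 set g(z) = (z - (-1/5))*(rational part) = 17*z/37 + 30/11.
Simple pole: residue = g(a) at a = -1/5, which is 5363/2035.
List the singular points by increasing real part (a conjugate pair: the negative imaginary part first).


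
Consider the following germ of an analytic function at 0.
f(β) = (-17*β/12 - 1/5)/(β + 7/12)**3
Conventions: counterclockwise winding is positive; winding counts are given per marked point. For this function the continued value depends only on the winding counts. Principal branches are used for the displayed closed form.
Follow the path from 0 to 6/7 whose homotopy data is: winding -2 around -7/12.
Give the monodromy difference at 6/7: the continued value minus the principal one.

Continued minus principal equals 0.

The function is rational, hence single-valued: continuing it around any pole returns the same value, so the difference is 0.


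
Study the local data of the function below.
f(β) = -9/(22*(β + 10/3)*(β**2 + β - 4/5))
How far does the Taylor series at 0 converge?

The radius of convergence is -1/2 + (1/10)*sqrt(105).

Denominator factor (β**2 + β - 4/5): discriminant 21/5, real irrational roots -1/2 + (1/10)*sqrt(105) and -1/2 - (1/10)*sqrt(105); poles of order 1, moduli -1/2 + (1/10)*sqrt(105) and 1/2 + (1/10)*sqrt(105).
Denominator factor (β + 10/3): pole of order 1 at -10/3, modulus 10/3.
The radius of convergence is the smallest modulus among the singular points: -1/2 + (1/10)*sqrt(105).


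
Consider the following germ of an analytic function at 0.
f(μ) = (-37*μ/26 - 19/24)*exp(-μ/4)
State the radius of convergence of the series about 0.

The factor exp(-μ/4) is entire and contributes no finite singular point.
The polynomial part has no poles.
No finite singular points: the Taylor series at 0 converges everywhere.

The radius of convergence is infinite.


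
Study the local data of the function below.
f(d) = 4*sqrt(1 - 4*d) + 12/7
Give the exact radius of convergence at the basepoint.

The radius of convergence is 1/4.

Branch term (4)*sqrt(1 - d/(1/4)): its argument vanishes at d = 1/4, a square-root branch point, modulus 1/4.
The radius of convergence is the smallest modulus among the singular points: 1/4.


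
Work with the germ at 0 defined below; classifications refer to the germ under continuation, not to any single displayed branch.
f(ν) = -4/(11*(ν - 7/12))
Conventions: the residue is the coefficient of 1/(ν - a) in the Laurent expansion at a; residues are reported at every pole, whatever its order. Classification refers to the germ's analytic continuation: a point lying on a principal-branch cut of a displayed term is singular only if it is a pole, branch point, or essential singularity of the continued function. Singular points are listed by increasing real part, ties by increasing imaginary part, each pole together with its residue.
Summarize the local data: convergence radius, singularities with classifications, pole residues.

Denominator factor (ν - 7/12): pole of order 1 at 7/12, modulus 7/12.
The radius of convergence is the smallest modulus among the singular points: 7/12.
At the order-1 pole 7/12 set g(ν) = (ν - (7/12))*f(ν) = -4/11.
Simple pole: residue = g(a) at a = 7/12, which is -4/11.

Radius of convergence at 0: 7/12.
At 7/12: a pole of order 1; residue -4/11.


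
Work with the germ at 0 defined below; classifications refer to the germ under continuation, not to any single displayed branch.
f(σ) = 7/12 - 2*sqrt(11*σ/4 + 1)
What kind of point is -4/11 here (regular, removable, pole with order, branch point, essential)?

The term (-2)*sqrt(1 - σ/(-4/11)) has argument 1 - -4/11/(-4/11) = 0 at -4/11: a square-root (algebraic, two-sheeted) branch point; the remaining terms are analytic or single-valued there.

The point is an algebraic (square-root) branch point.


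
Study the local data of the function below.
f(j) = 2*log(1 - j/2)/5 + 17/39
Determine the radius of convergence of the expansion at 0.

Branch term (2/5)*log(1 - j/(2)): its argument vanishes at j = 2, a logarithmic branch point, modulus 2.
The radius of convergence is the smallest modulus among the singular points: 2.

The radius of convergence is 2.


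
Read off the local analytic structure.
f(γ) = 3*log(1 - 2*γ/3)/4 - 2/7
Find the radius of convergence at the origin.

Branch term (3/4)*log(1 - γ/(3/2)): its argument vanishes at γ = 3/2, a logarithmic branch point, modulus 3/2.
The radius of convergence is the smallest modulus among the singular points: 3/2.

The radius of convergence is 3/2.


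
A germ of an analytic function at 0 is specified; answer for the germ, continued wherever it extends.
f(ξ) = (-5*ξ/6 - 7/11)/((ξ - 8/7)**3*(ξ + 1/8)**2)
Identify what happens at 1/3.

The point is a regular point.

Denominator factors: ξ - 8/7 = -17/21 at ξ = 1/3; ξ + 1/8 = 11/24 at ξ = 1/3 — none vanishes.
So the germ continues analytically to 1/3.


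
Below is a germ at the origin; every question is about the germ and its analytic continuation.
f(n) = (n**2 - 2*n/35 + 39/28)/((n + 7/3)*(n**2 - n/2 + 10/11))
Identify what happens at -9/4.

Denominator factors: n**2 - n/2 + 10/11 = 1249/176 at n = -9/4; n + 7/3 = 1/12 at n = -9/4 — none vanishes.
So the germ continues analytically to -9/4.

The point is a regular point.


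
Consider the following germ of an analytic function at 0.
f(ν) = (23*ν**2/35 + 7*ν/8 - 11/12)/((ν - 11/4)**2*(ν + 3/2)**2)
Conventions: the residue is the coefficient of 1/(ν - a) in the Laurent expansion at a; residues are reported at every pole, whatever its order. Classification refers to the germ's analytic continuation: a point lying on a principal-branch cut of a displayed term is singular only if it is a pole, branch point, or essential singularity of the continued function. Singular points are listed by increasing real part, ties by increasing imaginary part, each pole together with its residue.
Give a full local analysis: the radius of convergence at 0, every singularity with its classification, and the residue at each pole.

Denominator factor (ν - 11/4)^2: pole of order 2 at 11/4, modulus 11/4.
Denominator factor (ν + 3/2)^2: pole of order 2 at -3/2, modulus 3/2.
The radius of convergence is the smallest modulus among the singular points: 3/2.
At the order-2 pole -3/2 set g(ν) = (ν - (-3/2))^2*f(ν) = (23*ν**2/35 + 7*ν/8 - 11/12)/(ν - 11/4)**2.
Order-2 pole: residue = g'(a); g'(-3/2) = -41402/515865, so the residue is -41402/515865.
At the order-2 pole 11/4 set g(ν) = (ν - (11/4))^2*f(ν) = (23*ν**2/35 + 7*ν/8 - 11/12)/(ν + 3/2)**2.
Order-2 pole: residue = g'(a); g'(11/4) = 41402/515865, so the residue is 41402/515865.
List the singular points by increasing real part (a conjugate pair: the negative imaginary part first).

Radius of convergence at 0: 3/2.
At -3/2: a pole of order 2; residue -41402/515865.
At 11/4: a pole of order 2; residue 41402/515865.


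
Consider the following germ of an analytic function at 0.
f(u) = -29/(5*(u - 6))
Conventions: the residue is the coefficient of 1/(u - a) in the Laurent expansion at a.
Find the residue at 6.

At the order-1 pole 6 set g(u) = (u - (6))*f(u) = -29/5.
Simple pole: residue = g(a) at a = 6, which is -29/5.

The residue is -29/5.


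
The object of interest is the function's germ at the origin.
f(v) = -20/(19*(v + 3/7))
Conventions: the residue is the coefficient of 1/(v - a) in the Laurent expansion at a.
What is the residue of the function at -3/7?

At the order-1 pole -3/7 set g(v) = (v - (-3/7))*f(v) = -20/19.
Simple pole: residue = g(a) at a = -3/7, which is -20/19.

The residue is -20/19.


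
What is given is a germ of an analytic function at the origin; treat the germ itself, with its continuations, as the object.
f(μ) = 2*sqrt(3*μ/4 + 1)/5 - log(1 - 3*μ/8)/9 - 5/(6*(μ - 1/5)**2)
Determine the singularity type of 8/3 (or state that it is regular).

The term (-1/9)*log(1 - μ/(8/3)) has argument 1 - 8/3/(8/3) = 0 at 8/3: a logarithmic (infinitely-sheeted) branch point; the remaining terms are analytic or single-valued there.

The point is a logarithmic branch point.


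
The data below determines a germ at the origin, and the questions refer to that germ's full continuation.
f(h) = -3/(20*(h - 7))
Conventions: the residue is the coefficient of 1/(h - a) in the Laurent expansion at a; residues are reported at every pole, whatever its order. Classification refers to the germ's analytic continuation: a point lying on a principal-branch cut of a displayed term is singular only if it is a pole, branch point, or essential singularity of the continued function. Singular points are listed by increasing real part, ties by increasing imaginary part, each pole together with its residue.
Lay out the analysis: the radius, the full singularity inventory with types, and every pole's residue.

Denominator factor (h - 7): pole of order 1 at 7, modulus 7.
The radius of convergence is the smallest modulus among the singular points: 7.
At the order-1 pole 7 set g(h) = (h - (7))*f(h) = -3/20.
Simple pole: residue = g(a) at a = 7, which is -3/20.

Radius of convergence at 0: 7.
At 7: a pole of order 1; residue -3/20.


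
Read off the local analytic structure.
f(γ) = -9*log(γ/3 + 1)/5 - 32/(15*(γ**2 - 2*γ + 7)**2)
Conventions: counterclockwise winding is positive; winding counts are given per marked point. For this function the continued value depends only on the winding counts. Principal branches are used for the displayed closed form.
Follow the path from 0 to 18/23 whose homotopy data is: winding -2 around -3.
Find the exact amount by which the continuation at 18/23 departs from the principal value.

The rational part is single-valued and drops out of the difference; each branch term changes only by its own monodromy.
(-9/5)*log(1 - γ/(-3)): each positive loop around -3 adds 2*pi*i to the log, so winding -2 contributes (-9/5)*(-2)*2*pi*i = (36/5)*pi*i.
Summing the contributions at γ = 18/23 gives (36/5)*pi*i.

Continued minus principal equals (36/5)*pi*i.


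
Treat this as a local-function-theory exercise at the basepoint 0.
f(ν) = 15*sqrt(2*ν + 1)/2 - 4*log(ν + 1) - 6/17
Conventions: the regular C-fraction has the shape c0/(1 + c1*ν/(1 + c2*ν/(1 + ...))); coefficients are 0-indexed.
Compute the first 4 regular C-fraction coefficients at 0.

The regular C-fraction coefficients are [243/34, -119/243, 481/486, 81/182].

Taylor coefficients (expand at 0): a_0 = 243/34, a_1 = 7/2, a_2 = -7/4, a_3 = 29/12.
c0 = a_0 = 243/34. Peel one level at a time: if S = 1 + c*ν/S' with S'(0) = 1, then c is the ν-coefficient of S and S' = c*ν/(S - 1).
S_1 = c0/f = 1 + (-119/243)*ν + (57239/118098)*ν^2 + ...; c1 = -119/243.
S_2 = c1*ν/(S_1 - 1) = 1 + (481/486)*ν + (-37/84)*ν^2 + ...; c2 = 481/486.
S_3 = c2*ν/(S_2 - 1) = 1 + (81/182)*ν + ...; c3 = 81/182.


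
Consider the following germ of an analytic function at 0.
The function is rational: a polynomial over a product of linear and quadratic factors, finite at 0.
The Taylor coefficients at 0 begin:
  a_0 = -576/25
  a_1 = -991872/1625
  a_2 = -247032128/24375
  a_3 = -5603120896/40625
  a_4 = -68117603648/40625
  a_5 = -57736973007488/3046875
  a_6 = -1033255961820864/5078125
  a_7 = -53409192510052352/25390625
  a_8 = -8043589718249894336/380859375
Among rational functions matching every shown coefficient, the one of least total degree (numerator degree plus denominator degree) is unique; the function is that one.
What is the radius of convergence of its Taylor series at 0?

The radius of convergence is 1/8.

No rational of total degree below 7 reproduces all 9 coefficients; solving the [2/5] Pade equations on them gives f(n) = (-2*n**2/27 + 6*n/13 + 1/8)/((n - 1/8)**3*(n + 5/3)**2), whose expansion matches every shown term.
Denominator factor (n - 1/8)^3: pole of order 3 at 1/8, modulus 1/8.
Denominator factor (n + 5/3)^2: pole of order 2 at -5/3, modulus 5/3.
The radius of convergence is the smallest modulus among the singular points: 1/8.


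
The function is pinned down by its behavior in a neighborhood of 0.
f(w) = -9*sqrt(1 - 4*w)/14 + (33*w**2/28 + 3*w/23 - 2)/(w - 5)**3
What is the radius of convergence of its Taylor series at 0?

The radius of convergence is 1/4.

Denominator factor (w - 5)^3: pole of order 3 at 5, modulus 5.
Branch term (-9/14)*sqrt(1 - w/(1/4)): its argument vanishes at w = 1/4, a square-root branch point, modulus 1/4.
The radius of convergence is the smallest modulus among the singular points: 1/4.


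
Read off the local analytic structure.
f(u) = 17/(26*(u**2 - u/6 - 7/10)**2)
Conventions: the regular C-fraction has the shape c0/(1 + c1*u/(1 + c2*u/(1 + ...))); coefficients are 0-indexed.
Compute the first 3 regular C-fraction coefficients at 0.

The regular C-fraction coefficients are [850/637, 10/21, 247/42].

Taylor coefficients (expand at 0): a_0 = 850/637, a_1 = -8500/13377, a_2 = 378250/93639.
c0 = a_0 = 850/637. Peel one level at a time: if S = 1 + c*u/S' with S'(0) = 1, then c is the u-coefficient of S and S' = c*u/(S - 1).
S_1 = c0/f = 1 + (10/21)*u + (-1235/441)*u^2 + ...; c1 = 10/21.
S_2 = c1*u/(S_1 - 1) = 1 + (247/42)*u + ...; c2 = 247/42.


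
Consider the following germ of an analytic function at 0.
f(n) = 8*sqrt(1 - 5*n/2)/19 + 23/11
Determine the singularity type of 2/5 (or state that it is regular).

The term (8/19)*sqrt(1 - n/(2/5)) has argument 1 - 2/5/(2/5) = 0 at 2/5: a square-root (algebraic, two-sheeted) branch point; the remaining terms are analytic or single-valued there.

The point is an algebraic (square-root) branch point.


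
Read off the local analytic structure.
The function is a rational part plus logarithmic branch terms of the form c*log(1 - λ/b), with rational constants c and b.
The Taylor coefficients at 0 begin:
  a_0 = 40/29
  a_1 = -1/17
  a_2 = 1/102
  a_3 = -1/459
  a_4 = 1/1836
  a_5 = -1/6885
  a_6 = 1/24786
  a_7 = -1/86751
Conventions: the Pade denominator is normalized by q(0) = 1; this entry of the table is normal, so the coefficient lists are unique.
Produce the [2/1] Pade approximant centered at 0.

Taylor coefficients needed (read off): a_0 = 40/29, a_1 = -1/17, a_2 = 1/102, a_3 = -1/459.
Write the denominator as Q(λ) = 1 + q1*λ. Requiring Q*f - P = O(λ^4) with deg P <= 2 kills the coefficients of λ^3..λ^3 in Q*f:
  λ^3: a_3 + q1*a_2 = 0, i.e. -1/459 + (1/102)*q1 = 0.
Solving this linear system: q1 = 2/9.
The numerator is Q*f truncated at degree 2: P0 = a_0 = 40/29; P1 = a_1 + q1*a_0 = 1099/4437; P2 = a_2 + q1*a_1 = -1/306.

The Pade approximant has numerator coefficients [40/29, 1099/4437, -1/306]; denominator coefficients [1, 2/9].


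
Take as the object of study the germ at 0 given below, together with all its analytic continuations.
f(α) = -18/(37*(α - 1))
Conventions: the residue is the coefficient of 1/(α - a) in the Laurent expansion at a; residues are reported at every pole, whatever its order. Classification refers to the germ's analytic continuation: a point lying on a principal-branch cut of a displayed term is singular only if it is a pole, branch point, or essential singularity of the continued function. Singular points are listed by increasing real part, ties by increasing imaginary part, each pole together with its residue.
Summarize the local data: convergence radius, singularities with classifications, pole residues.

Radius of convergence at 0: 1.
At 1: a pole of order 1; residue -18/37.

Denominator factor (α - 1): pole of order 1 at 1, modulus 1.
The radius of convergence is the smallest modulus among the singular points: 1.
At the order-1 pole 1 set g(α) = (α - (1))*f(α) = -18/37.
Simple pole: residue = g(a) at a = 1, which is -18/37.


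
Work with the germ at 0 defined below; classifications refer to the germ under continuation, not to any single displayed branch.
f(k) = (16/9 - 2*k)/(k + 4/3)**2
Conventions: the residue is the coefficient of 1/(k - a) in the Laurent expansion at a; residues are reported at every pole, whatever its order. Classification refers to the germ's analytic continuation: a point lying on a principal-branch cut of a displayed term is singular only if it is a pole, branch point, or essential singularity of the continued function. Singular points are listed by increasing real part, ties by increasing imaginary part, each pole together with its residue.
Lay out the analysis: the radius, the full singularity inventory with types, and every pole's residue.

Denominator factor (k + 4/3)^2: pole of order 2 at -4/3, modulus 4/3.
The radius of convergence is the smallest modulus among the singular points: 4/3.
At the order-2 pole -4/3 set g(k) = (k - (-4/3))^2*f(k) = 16/9 - 2*k.
Order-2 pole: residue = g'(a); g'(-4/3) = -2, so the residue is -2.

Radius of convergence at 0: 4/3.
At -4/3: a pole of order 2; residue -2.


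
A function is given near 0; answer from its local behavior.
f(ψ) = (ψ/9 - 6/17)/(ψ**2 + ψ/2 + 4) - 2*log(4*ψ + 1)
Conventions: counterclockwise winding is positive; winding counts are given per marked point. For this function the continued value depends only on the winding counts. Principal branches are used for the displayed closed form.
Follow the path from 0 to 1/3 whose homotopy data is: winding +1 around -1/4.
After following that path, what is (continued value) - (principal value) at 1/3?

The rational part is single-valued and drops out of the difference; each branch term changes only by its own monodromy.
(-2)*log(1 - ψ/(-1/4)): each positive loop around -1/4 adds 2*pi*i to the log, so winding +1 contributes (-2)*(1)*2*pi*i = -(4)*pi*i.
Summing the contributions at ψ = 1/3 gives -(4)*pi*i.

Continued minus principal equals -(4)*pi*i.


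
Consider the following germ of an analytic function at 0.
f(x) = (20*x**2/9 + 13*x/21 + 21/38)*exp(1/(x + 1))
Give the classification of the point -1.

The point is an essential singularity.

The exponent 1/(x - (-1)) has a pole at -1, so exp(1/(x - (-1))) takes every nonzero value near it: an essential singularity (not a pole of any order).


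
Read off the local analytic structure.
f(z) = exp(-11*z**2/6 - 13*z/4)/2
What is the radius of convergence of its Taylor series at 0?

The radius of convergence is infinite.

The factor exp(-11*z**2/6 - 13*z/4) is entire and contributes no finite singular point.
The polynomial part has no poles.
No finite singular points: the Taylor series at 0 converges everywhere.


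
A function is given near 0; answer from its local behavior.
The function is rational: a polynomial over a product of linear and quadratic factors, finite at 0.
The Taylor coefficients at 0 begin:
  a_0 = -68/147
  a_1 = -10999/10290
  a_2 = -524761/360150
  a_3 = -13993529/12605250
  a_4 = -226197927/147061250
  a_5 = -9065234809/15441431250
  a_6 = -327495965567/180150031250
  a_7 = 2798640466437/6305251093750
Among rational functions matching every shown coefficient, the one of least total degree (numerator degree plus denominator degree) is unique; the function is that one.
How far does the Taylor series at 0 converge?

The radius of convergence is -1/4 + (1/20)*sqrt(305).

No rational of total degree below 5 reproduces all 8 coefficients; solving the [2/3] Pade equations on them gives f(λ) = (-7*λ**2/4 - 17*λ/8 - 17/21)/((λ - 5/2)*(λ**2 - λ/2 - 7/10)), whose expansion matches every shown term.
Denominator factor (λ**2 - λ/2 - 7/10): discriminant 61/20, real irrational roots 1/4 + (1/20)*sqrt(305) and 1/4 - (1/20)*sqrt(305); poles of order 1, moduli 1/4 + (1/20)*sqrt(305) and -1/4 + (1/20)*sqrt(305).
Denominator factor (λ - 5/2): pole of order 1 at 5/2, modulus 5/2.
The radius of convergence is the smallest modulus among the singular points: -1/4 + (1/20)*sqrt(305).


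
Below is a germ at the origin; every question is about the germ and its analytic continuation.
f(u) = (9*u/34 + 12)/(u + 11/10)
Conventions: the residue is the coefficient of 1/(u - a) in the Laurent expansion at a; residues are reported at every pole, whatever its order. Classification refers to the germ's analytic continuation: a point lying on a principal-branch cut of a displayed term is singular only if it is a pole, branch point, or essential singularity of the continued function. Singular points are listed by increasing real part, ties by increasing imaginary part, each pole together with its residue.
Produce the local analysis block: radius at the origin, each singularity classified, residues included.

Denominator factor (u + 11/10): pole of order 1 at -11/10, modulus 11/10.
The radius of convergence is the smallest modulus among the singular points: 11/10.
At the order-1 pole -11/10 set g(u) = (u - (-11/10))*f(u) = 9*u/34 + 12.
Simple pole: residue = g(a) at a = -11/10, which is 3981/340.

Radius of convergence at 0: 11/10.
At -11/10: a pole of order 1; residue 3981/340.


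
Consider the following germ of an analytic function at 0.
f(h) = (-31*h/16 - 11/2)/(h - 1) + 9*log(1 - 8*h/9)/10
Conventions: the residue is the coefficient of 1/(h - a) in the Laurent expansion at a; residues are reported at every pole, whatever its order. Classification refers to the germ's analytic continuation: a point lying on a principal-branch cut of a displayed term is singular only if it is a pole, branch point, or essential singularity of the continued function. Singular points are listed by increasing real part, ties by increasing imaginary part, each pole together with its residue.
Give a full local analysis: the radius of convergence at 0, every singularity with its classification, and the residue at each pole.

Denominator factor (h - 1): pole of order 1 at 1, modulus 1.
Branch term (9/10)*log(1 - h/(9/8)): its argument vanishes at h = 9/8, a logarithmic branch point, modulus 9/8.
The radius of convergence is the smallest modulus among the singular points: 1.
The branch term is analytic at 1 and contributes nothing to the residue; only the rational part matters.
At the order-1 pole 1 set g(h) = (h - (1))*(rational part) = -31*h/16 - 11/2.
Simple pole: residue = g(a) at a = 1, which is -119/16.
List the singular points by increasing real part (a conjugate pair: the negative imaginary part first).

Radius of convergence at 0: 1.
At 1: a pole of order 1; residue -119/16.
At 9/8: a logarithmic branch point.


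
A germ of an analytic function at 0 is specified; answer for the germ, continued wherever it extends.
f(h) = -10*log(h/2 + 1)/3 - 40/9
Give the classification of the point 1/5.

There is no denominator, hence no pole anywhere.
Branch term log(1 - h/(-2)): argument at 1/5 is 11/10, nonzero, so 1/5 is not its branch point (a point on a principal cut is still regular for the continued germ).
So the germ continues analytically to 1/5.

The point is a regular point.


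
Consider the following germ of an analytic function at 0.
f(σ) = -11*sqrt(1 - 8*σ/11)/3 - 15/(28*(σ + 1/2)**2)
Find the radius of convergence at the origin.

The radius of convergence is 1/2.

Denominator factor (σ + 1/2)^2: pole of order 2 at -1/2, modulus 1/2.
Branch term (-11/3)*sqrt(1 - σ/(11/8)): its argument vanishes at σ = 11/8, a square-root branch point, modulus 11/8.
The radius of convergence is the smallest modulus among the singular points: 1/2.


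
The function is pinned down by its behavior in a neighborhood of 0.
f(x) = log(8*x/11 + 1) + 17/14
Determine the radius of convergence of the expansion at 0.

Branch term (1)*log(1 - x/(-11/8)): its argument vanishes at x = -11/8, a logarithmic branch point, modulus 11/8.
The radius of convergence is the smallest modulus among the singular points: 11/8.

The radius of convergence is 11/8.


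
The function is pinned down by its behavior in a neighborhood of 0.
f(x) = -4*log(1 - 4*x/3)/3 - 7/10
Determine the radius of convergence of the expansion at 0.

Branch term (-4/3)*log(1 - x/(3/4)): its argument vanishes at x = 3/4, a logarithmic branch point, modulus 3/4.
The radius of convergence is the smallest modulus among the singular points: 3/4.

The radius of convergence is 3/4.


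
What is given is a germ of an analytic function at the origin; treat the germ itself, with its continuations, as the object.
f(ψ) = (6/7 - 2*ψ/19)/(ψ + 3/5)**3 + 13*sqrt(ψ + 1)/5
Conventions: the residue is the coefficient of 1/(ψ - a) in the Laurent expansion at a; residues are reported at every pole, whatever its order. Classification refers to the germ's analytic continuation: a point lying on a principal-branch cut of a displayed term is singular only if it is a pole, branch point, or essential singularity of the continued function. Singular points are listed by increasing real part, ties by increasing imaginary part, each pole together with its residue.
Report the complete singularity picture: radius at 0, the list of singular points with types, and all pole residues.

Radius of convergence at 0: 3/5.
At -1: an algebraic (square-root) branch point.
At -3/5: a pole of order 3; residue 0.

Denominator factor (ψ + 3/5)^3: pole of order 3 at -3/5, modulus 3/5.
Branch term (13/5)*sqrt(1 - ψ/(-1)): its argument vanishes at ψ = -1, a square-root branch point, modulus 1.
The radius of convergence is the smallest modulus among the singular points: 3/5.
The branch term is analytic at -3/5 and contributes nothing to the residue; only the rational part matters.
At the order-3 pole -3/5 set g(ψ) = (ψ - (-3/5))^3*(rational part) = 6/7 - 2*ψ/19.
Order-3 pole: residue = g''(a)/2; g''(-3/5) = 0, so the residue is 0.
List the singular points by increasing real part (a conjugate pair: the negative imaginary part first).


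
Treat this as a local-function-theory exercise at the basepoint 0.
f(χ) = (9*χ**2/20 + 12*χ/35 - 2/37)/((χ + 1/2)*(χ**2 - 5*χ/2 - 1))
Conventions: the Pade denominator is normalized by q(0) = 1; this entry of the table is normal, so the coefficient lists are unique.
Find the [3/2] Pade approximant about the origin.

The Pade approximant has numerator coefficients [4/37, -12356091758/18359358745, -6844927153/7343743498, -6844927153/14687486996]; denominator coefficients [1, 65462591/14177111, 282247287/56708444].

Taylor coefficients needed (expand at 0): a_0 = 4/37, a_1 = -1518/1295, a_2 = 10211/2590, a_3 = -66491/5180, a_4 = 82151/2072, a_5 = -2469563/20720.
Write the denominator as Q(χ) = 1 + q1*χ + q2*χ^2. Requiring Q*f - P = O(χ^6) with deg P <= 3 kills the coefficients of χ^4..χ^5 in Q*f:
  χ^4: a_4 + q1*a_3 + q2*a_2 = 0, i.e. 82151/2072 + (-66491/5180)*q1 + (10211/2590)*q2 = 0.
  χ^5: a_5 + q1*a_4 + q2*a_3 = 0, i.e. -2469563/20720 + (82151/2072)*q1 + (-66491/5180)*q2 = 0.
Solving this linear system: q1 = 65462591/14177111, q2 = 282247287/56708444.
The numerator is Q*f truncated at degree 3: P0 = a_0 = 4/37; P1 = a_1 + q1*a_0 = -12356091758/18359358745; P2 = a_2 + q1*a_1 + q2*a_0 = -6844927153/7343743498; P3 = a_3 + q1*a_2 + q2*a_1 = -6844927153/14687486996.


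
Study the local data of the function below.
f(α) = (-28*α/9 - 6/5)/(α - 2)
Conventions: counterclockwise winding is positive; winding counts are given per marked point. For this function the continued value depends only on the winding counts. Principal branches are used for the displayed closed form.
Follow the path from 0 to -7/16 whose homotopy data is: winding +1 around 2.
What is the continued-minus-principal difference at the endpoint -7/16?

Continued minus principal equals 0.

The function is rational, hence single-valued: continuing it around any pole returns the same value, so the difference is 0.


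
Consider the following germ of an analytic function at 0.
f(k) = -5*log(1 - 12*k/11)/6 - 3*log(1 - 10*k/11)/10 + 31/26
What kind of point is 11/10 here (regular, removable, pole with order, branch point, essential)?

The term (-3/10)*log(1 - k/(11/10)) has argument 1 - 11/10/(11/10) = 0 at 11/10: a logarithmic (infinitely-sheeted) branch point; the remaining terms are analytic or single-valued there.

The point is a logarithmic branch point.


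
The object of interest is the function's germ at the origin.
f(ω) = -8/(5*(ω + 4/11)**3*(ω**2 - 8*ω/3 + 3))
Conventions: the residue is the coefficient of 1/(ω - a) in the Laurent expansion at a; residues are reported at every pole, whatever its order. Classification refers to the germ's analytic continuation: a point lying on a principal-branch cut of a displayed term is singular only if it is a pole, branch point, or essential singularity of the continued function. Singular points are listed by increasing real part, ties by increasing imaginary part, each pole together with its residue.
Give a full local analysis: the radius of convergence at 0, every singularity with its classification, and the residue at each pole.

Radius of convergence at 0: 4/11.
At -4/11: a pole of order 3; residue -2838128568/16506465845.
At (4/3) - ((1/3)*sqrt(11))*i: a pole of order 1; residue (1419064284/16506465845) + ((69684384/16506465845)*sqrt(11))*i.
At (4/3) + ((1/3)*sqrt(11))*i: a pole of order 1; residue (1419064284/16506465845) - ((69684384/16506465845)*sqrt(11))*i.


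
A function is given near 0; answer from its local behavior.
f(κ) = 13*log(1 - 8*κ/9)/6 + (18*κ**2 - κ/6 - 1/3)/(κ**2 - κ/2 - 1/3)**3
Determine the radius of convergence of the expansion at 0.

The radius of convergence is -1/4 + (1/12)*sqrt(57).

Denominator factor (κ**2 - κ/2 - 1/3)^3: discriminant 19/12, real irrational roots 1/4 + (1/12)*sqrt(57) and 1/4 - (1/12)*sqrt(57); poles of order 3, moduli 1/4 + (1/12)*sqrt(57) and -1/4 + (1/12)*sqrt(57).
Branch term (13/6)*log(1 - κ/(9/8)): its argument vanishes at κ = 9/8, a logarithmic branch point, modulus 9/8.
The radius of convergence is the smallest modulus among the singular points: -1/4 + (1/12)*sqrt(57).


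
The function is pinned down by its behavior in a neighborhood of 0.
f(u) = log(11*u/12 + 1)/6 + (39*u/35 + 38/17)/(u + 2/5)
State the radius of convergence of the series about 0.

The radius of convergence is 2/5.

Denominator factor (u + 2/5): pole of order 1 at -2/5, modulus 2/5.
Branch term (1/6)*log(1 - u/(-12/11)): its argument vanishes at u = -12/11, a logarithmic branch point, modulus 12/11.
The radius of convergence is the smallest modulus among the singular points: 2/5.


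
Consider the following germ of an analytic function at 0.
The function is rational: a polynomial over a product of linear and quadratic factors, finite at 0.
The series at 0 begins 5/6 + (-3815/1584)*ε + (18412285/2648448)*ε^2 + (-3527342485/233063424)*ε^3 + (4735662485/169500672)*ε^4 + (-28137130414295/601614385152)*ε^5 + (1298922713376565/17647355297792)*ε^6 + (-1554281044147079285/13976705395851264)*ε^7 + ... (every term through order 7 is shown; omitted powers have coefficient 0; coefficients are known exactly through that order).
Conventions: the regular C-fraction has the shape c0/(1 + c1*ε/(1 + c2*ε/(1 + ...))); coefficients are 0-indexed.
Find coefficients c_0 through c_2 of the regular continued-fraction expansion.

Taylor coefficients (read off): a_0 = 5/6, a_1 = -3815/1584, a_2 = 18412285/2648448.
c0 = a_0 = 5/6. Peel one level at a time: if S = 1 + c*ε/S' with S'(0) = 1, then c is the ε-coefficient of S and S' = c*ε/(S - 1).
S_1 = c0/f = 1 + (763/264)*ε + (865/82764)*ε^2 + ...; c1 = 763/264.
S_2 = c1*ε/(S_1 - 1) = 1 + (-1730/478401)*ε + ...; c2 = -1730/478401.

The regular C-fraction coefficients are [5/6, 763/264, -1730/478401].


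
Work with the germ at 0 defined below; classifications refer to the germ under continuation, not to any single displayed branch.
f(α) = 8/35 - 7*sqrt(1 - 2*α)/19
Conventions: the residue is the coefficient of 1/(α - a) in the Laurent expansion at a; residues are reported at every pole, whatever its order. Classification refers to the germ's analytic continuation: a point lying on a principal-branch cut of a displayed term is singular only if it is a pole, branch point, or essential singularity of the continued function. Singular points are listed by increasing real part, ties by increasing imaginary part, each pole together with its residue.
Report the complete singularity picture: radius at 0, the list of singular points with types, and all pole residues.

Radius of convergence at 0: 1/2.
At 1/2: an algebraic (square-root) branch point.

Branch term (-7/19)*sqrt(1 - α/(1/2)): its argument vanishes at α = 1/2, a square-root branch point, modulus 1/2.
The radius of convergence is the smallest modulus among the singular points: 1/2.


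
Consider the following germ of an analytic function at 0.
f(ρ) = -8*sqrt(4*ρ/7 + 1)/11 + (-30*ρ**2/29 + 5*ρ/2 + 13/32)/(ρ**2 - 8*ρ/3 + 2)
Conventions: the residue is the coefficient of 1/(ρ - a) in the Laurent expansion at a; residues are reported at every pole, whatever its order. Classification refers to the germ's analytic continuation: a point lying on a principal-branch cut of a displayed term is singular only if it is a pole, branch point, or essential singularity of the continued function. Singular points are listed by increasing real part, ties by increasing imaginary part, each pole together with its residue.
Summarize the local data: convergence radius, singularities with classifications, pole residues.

Radius of convergence at 0: sqrt(2).
At -7/4: an algebraic (square-root) branch point.
At (4/3) - ((1/3)*sqrt(2))*i: a pole of order 1; residue (-15/116) + ((5931/3712)*sqrt(2))*i.
At (4/3) + ((1/3)*sqrt(2))*i: a pole of order 1; residue (-15/116) - ((5931/3712)*sqrt(2))*i.

Denominator factor (ρ**2 - 8*ρ/3 + 2): discriminant -8/9, complex-conjugate roots (4/3) + ((1/3)*sqrt(2))*i and (4/3) - ((1/3)*sqrt(2))*i; poles of order 1, moduli sqrt(2) and sqrt(2).
Branch term (-8/11)*sqrt(1 - ρ/(-7/4)): its argument vanishes at ρ = -7/4, a square-root branch point, modulus 7/4.
The radius of convergence is the smallest modulus among the singular points: sqrt(2).
The branch term is analytic at (4/3) - ((1/3)*sqrt(2))*i and contributes nothing to the residue; only the rational part matters.
The factor ρ**2 - 8*ρ/3 + 2 splits as (ρ - a)(ρ - a') with a = (4/3) - ((1/3)*sqrt(2))*i, a' = (4/3) + ((1/3)*sqrt(2))*i. At the order-1 pole a set g(ρ) = (ρ - a)*(rational part) = [-30*ρ**2/29 + 5*ρ/2 + 13/32] / (ρ - a').
Simple pole: residue = g(a) at a = (4/3) - ((1/3)*sqrt(2))*i, which is (-15/116) + ((5931/3712)*sqrt(2))*i.
The branch term is analytic at (4/3) + ((1/3)*sqrt(2))*i and contributes nothing to the residue; only the rational part matters.
The factor ρ**2 - 8*ρ/3 + 2 splits as (ρ - a)(ρ - a') with a = (4/3) + ((1/3)*sqrt(2))*i, a' = (4/3) - ((1/3)*sqrt(2))*i. At the order-1 pole a set g(ρ) = (ρ - a)*(rational part) = [-30*ρ**2/29 + 5*ρ/2 + 13/32] / (ρ - a').
Simple pole: residue = g(a) at a = (4/3) + ((1/3)*sqrt(2))*i, which is (-15/116) - ((5931/3712)*sqrt(2))*i.
List the singular points by increasing real part (a conjugate pair: the negative imaginary part first).


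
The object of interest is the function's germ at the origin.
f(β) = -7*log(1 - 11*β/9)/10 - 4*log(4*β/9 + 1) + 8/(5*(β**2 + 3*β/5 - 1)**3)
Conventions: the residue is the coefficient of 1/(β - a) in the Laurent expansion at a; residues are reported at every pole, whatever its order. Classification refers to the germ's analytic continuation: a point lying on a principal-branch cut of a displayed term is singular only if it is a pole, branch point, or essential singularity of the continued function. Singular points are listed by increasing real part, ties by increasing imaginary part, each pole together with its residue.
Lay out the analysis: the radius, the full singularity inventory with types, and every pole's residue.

Radius of convergence at 0: -3/10 + (1/10)*sqrt(109).
At -9/4: a logarithmic branch point.
At -3/10 - (1/10)*sqrt(109): a pole of order 3; residue -(30000/1295029)*sqrt(109).
At -3/10 + (1/10)*sqrt(109): a pole of order 3; residue (30000/1295029)*sqrt(109).
At 9/11: a logarithmic branch point.

Denominator factor (β**2 + 3*β/5 - 1)^3: discriminant 109/25, real irrational roots -3/10 + (1/10)*sqrt(109) and -3/10 - (1/10)*sqrt(109); poles of order 3, moduli -3/10 + (1/10)*sqrt(109) and 3/10 + (1/10)*sqrt(109).
Branch term (-7/10)*log(1 - β/(9/11)): its argument vanishes at β = 9/11, a logarithmic branch point, modulus 9/11.
Branch term (-4)*log(1 - β/(-9/4)): its argument vanishes at β = -9/4, a logarithmic branch point, modulus 9/4.
The radius of convergence is the smallest modulus among the singular points: -3/10 + (1/10)*sqrt(109).
The branch terms are analytic at -3/10 - (1/10)*sqrt(109) and contribute nothing to the residue; only the rational part matters.
The factor β**2 + 3*β/5 - 1 splits as (β - a)(β - a') with a = -3/10 - (1/10)*sqrt(109), a' = -3/10 + (1/10)*sqrt(109). At the order-3 pole a set g(β) = (β - a)^3*(rational part) = [8/5] / (β - a')^3.
Order-3 pole: residue = g''(a)/2; g''(-3/10 - (1/10)*sqrt(109)) = -(60000/1295029)*sqrt(109), so the residue is -(30000/1295029)*sqrt(109).
The branch terms are analytic at -3/10 + (1/10)*sqrt(109) and contribute nothing to the residue; only the rational part matters.
The factor β**2 + 3*β/5 - 1 splits as (β - a)(β - a') with a = -3/10 + (1/10)*sqrt(109), a' = -3/10 - (1/10)*sqrt(109). At the order-3 pole a set g(β) = (β - a)^3*(rational part) = [8/5] / (β - a')^3.
Order-3 pole: residue = g''(a)/2; g''(-3/10 + (1/10)*sqrt(109)) = (60000/1295029)*sqrt(109), so the residue is (30000/1295029)*sqrt(109).
List the singular points by increasing real part (a conjugate pair: the negative imaginary part first).


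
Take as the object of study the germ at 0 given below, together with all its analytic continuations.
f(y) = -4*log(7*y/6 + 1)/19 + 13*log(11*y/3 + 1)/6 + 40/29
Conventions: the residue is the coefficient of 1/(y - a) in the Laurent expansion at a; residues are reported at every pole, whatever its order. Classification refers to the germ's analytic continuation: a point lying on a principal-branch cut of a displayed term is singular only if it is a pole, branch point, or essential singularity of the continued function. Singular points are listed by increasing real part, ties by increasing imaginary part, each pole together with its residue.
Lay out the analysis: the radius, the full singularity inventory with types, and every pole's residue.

Branch term (13/6)*log(1 - y/(-3/11)): its argument vanishes at y = -3/11, a logarithmic branch point, modulus 3/11.
Branch term (-4/19)*log(1 - y/(-6/7)): its argument vanishes at y = -6/7, a logarithmic branch point, modulus 6/7.
The radius of convergence is the smallest modulus among the singular points: 3/11.
List the singular points by increasing real part (a conjugate pair: the negative imaginary part first).

Radius of convergence at 0: 3/11.
At -6/7: a logarithmic branch point.
At -3/11: a logarithmic branch point.


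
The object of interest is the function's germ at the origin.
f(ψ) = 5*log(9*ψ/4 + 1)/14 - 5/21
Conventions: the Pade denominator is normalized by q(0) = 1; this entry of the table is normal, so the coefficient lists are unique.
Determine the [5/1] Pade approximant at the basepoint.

Taylor coefficients needed (expand at 0): a_0 = -5/21, a_1 = 45/56, a_2 = -405/448, a_3 = 1215/896, a_4 = -32805/14336, a_5 = 59049/14336, a_6 = -885735/114688.
Write the denominator as Q(ψ) = 1 + q1*ψ. Requiring Q*f - P = O(ψ^7) with deg P <= 5 kills the coefficients of ψ^6..ψ^6 in Q*f:
  ψ^6: a_6 + q1*a_5 = 0, i.e. -885735/114688 + (59049/14336)*q1 = 0.
Solving this linear system: q1 = 15/8.
The numerator is Q*f truncated at degree 5: P0 = a_0 = -5/21; P1 = a_1 + q1*a_0 = 5/14; P2 = a_2 + q1*a_1 = 135/224; P3 = a_3 + q1*a_2 = -1215/3584; P4 = a_4 + q1*a_3 = 3645/14336; P5 = a_5 + q1*a_4 = -19683/114688.

The Pade approximant has numerator coefficients [-5/21, 5/14, 135/224, -1215/3584, 3645/14336, -19683/114688]; denominator coefficients [1, 15/8].
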